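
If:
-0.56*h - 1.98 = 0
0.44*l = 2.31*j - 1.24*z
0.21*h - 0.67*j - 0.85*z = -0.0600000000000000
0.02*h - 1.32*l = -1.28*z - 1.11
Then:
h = -3.54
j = -0.27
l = 0.22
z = -0.59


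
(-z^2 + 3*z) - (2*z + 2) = -z^2 + z - 2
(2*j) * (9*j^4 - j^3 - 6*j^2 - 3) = 18*j^5 - 2*j^4 - 12*j^3 - 6*j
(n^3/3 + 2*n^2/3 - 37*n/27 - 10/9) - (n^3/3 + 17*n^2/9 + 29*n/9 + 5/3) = -11*n^2/9 - 124*n/27 - 25/9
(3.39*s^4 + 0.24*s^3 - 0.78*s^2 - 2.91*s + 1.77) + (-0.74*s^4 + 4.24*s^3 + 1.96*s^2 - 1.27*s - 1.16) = 2.65*s^4 + 4.48*s^3 + 1.18*s^2 - 4.18*s + 0.61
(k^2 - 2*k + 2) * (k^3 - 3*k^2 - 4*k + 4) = k^5 - 5*k^4 + 4*k^3 + 6*k^2 - 16*k + 8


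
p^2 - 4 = (p - 2)*(p + 2)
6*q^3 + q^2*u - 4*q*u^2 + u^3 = (-3*q + u)*(-2*q + u)*(q + u)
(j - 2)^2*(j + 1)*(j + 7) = j^4 + 4*j^3 - 21*j^2 + 4*j + 28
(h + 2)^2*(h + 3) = h^3 + 7*h^2 + 16*h + 12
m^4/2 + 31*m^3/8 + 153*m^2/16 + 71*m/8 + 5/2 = (m/2 + 1/4)*(m + 5/4)*(m + 2)*(m + 4)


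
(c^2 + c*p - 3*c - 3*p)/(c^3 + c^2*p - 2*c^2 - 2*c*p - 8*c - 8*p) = (c - 3)/(c^2 - 2*c - 8)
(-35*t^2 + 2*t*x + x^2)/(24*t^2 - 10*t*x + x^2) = (-35*t^2 + 2*t*x + x^2)/(24*t^2 - 10*t*x + x^2)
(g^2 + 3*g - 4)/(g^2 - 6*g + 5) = (g + 4)/(g - 5)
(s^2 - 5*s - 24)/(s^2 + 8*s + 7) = (s^2 - 5*s - 24)/(s^2 + 8*s + 7)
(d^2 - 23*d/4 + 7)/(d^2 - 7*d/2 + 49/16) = 4*(d - 4)/(4*d - 7)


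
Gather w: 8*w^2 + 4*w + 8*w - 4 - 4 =8*w^2 + 12*w - 8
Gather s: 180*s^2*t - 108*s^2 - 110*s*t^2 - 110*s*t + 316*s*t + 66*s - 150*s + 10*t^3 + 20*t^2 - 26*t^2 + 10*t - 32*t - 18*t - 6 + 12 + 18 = s^2*(180*t - 108) + s*(-110*t^2 + 206*t - 84) + 10*t^3 - 6*t^2 - 40*t + 24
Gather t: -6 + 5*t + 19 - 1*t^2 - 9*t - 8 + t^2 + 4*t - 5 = 0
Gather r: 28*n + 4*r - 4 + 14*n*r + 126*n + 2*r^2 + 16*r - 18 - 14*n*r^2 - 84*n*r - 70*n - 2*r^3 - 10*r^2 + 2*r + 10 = 84*n - 2*r^3 + r^2*(-14*n - 8) + r*(22 - 70*n) - 12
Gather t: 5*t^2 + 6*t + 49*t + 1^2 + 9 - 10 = 5*t^2 + 55*t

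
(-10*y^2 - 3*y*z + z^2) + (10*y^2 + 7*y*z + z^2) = 4*y*z + 2*z^2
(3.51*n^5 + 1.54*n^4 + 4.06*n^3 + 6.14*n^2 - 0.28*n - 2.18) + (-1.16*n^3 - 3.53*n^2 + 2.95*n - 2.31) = 3.51*n^5 + 1.54*n^4 + 2.9*n^3 + 2.61*n^2 + 2.67*n - 4.49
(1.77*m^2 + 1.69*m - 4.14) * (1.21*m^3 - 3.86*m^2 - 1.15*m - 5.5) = 2.1417*m^5 - 4.7873*m^4 - 13.5683*m^3 + 4.3019*m^2 - 4.534*m + 22.77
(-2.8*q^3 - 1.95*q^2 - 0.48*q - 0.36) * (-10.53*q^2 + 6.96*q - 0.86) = 29.484*q^5 + 1.0455*q^4 - 6.1096*q^3 + 2.127*q^2 - 2.0928*q + 0.3096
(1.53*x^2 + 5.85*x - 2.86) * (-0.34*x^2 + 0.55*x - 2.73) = -0.5202*x^4 - 1.1475*x^3 + 0.0130000000000005*x^2 - 17.5435*x + 7.8078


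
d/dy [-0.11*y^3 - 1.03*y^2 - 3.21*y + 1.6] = -0.33*y^2 - 2.06*y - 3.21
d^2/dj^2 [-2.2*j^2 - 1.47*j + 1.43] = -4.40000000000000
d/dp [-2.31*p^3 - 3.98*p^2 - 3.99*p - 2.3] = -6.93*p^2 - 7.96*p - 3.99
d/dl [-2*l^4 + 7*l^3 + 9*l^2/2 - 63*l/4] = -8*l^3 + 21*l^2 + 9*l - 63/4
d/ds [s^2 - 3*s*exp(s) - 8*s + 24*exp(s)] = -3*s*exp(s) + 2*s + 21*exp(s) - 8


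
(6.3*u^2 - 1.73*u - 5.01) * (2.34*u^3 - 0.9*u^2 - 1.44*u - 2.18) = 14.742*u^5 - 9.7182*u^4 - 19.2384*u^3 - 6.7338*u^2 + 10.9858*u + 10.9218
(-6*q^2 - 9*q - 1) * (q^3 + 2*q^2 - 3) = -6*q^5 - 21*q^4 - 19*q^3 + 16*q^2 + 27*q + 3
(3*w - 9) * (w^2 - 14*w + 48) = 3*w^3 - 51*w^2 + 270*w - 432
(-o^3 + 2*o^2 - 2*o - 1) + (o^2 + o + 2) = -o^3 + 3*o^2 - o + 1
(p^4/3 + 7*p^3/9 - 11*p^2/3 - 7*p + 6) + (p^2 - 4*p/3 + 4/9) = p^4/3 + 7*p^3/9 - 8*p^2/3 - 25*p/3 + 58/9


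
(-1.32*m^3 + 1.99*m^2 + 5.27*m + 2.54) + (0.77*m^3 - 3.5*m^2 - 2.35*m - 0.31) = -0.55*m^3 - 1.51*m^2 + 2.92*m + 2.23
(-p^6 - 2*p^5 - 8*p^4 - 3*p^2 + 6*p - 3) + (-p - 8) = -p^6 - 2*p^5 - 8*p^4 - 3*p^2 + 5*p - 11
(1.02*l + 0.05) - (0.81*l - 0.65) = 0.21*l + 0.7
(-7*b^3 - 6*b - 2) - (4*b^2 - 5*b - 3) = -7*b^3 - 4*b^2 - b + 1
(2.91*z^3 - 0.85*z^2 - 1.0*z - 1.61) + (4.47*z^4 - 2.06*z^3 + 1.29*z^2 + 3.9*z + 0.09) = 4.47*z^4 + 0.85*z^3 + 0.44*z^2 + 2.9*z - 1.52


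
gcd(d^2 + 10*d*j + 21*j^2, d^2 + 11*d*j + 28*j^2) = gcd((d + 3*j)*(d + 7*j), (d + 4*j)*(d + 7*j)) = d + 7*j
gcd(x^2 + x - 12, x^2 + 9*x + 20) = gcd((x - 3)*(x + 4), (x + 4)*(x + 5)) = x + 4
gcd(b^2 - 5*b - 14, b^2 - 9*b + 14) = b - 7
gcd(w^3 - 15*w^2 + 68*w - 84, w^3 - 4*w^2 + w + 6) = w - 2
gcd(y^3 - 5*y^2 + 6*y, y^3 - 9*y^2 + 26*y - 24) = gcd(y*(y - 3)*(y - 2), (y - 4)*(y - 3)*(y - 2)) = y^2 - 5*y + 6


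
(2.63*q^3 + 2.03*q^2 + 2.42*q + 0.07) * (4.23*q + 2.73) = 11.1249*q^4 + 15.7668*q^3 + 15.7785*q^2 + 6.9027*q + 0.1911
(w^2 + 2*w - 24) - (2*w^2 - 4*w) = -w^2 + 6*w - 24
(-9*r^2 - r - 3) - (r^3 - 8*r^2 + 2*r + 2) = -r^3 - r^2 - 3*r - 5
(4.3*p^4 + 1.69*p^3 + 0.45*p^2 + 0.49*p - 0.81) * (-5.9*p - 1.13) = -25.37*p^5 - 14.83*p^4 - 4.5647*p^3 - 3.3995*p^2 + 4.2253*p + 0.9153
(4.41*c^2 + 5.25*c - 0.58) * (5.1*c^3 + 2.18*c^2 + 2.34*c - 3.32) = 22.491*c^5 + 36.3888*c^4 + 18.8064*c^3 - 3.6206*c^2 - 18.7872*c + 1.9256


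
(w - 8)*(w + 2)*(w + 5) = w^3 - w^2 - 46*w - 80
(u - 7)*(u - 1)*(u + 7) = u^3 - u^2 - 49*u + 49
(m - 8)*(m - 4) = m^2 - 12*m + 32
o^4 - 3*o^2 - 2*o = o*(o - 2)*(o + 1)^2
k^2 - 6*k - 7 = (k - 7)*(k + 1)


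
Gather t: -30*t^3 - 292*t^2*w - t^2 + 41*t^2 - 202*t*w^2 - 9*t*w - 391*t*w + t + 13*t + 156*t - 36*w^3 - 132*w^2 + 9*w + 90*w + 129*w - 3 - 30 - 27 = -30*t^3 + t^2*(40 - 292*w) + t*(-202*w^2 - 400*w + 170) - 36*w^3 - 132*w^2 + 228*w - 60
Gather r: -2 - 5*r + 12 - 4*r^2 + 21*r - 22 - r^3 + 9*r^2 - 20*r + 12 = -r^3 + 5*r^2 - 4*r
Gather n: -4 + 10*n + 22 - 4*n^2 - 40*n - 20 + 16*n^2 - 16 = 12*n^2 - 30*n - 18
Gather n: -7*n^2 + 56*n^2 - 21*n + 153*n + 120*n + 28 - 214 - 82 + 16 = 49*n^2 + 252*n - 252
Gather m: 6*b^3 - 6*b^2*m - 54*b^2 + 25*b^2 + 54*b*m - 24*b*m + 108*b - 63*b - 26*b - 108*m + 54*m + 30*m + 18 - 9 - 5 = 6*b^3 - 29*b^2 + 19*b + m*(-6*b^2 + 30*b - 24) + 4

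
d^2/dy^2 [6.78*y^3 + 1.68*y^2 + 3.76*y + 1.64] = 40.68*y + 3.36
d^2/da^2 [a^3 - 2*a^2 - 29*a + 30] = 6*a - 4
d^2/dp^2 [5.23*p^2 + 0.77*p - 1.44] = 10.4600000000000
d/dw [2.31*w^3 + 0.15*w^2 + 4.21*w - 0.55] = 6.93*w^2 + 0.3*w + 4.21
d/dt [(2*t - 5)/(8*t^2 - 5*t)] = (-16*t^2 + 80*t - 25)/(t^2*(64*t^2 - 80*t + 25))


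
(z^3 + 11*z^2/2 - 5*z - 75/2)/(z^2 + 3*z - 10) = (2*z^2 + z - 15)/(2*(z - 2))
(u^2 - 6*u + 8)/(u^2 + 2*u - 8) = (u - 4)/(u + 4)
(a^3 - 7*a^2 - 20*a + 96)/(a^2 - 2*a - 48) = (a^2 + a - 12)/(a + 6)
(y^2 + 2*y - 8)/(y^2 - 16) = (y - 2)/(y - 4)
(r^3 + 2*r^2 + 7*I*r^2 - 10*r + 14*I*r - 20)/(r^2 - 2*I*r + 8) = (r^2 + r*(2 + 5*I) + 10*I)/(r - 4*I)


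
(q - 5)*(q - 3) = q^2 - 8*q + 15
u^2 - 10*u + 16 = (u - 8)*(u - 2)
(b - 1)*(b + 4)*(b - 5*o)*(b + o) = b^4 - 4*b^3*o + 3*b^3 - 5*b^2*o^2 - 12*b^2*o - 4*b^2 - 15*b*o^2 + 16*b*o + 20*o^2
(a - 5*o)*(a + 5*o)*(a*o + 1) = a^3*o + a^2 - 25*a*o^3 - 25*o^2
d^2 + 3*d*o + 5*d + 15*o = (d + 5)*(d + 3*o)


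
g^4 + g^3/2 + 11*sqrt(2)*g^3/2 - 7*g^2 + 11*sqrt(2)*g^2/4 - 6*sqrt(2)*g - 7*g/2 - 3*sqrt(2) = (g + 1/2)*(g - sqrt(2))*(g + sqrt(2)/2)*(g + 6*sqrt(2))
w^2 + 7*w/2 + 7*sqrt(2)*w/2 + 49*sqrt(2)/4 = (w + 7/2)*(w + 7*sqrt(2)/2)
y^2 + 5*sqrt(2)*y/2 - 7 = (y - sqrt(2))*(y + 7*sqrt(2)/2)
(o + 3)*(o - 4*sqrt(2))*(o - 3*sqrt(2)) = o^3 - 7*sqrt(2)*o^2 + 3*o^2 - 21*sqrt(2)*o + 24*o + 72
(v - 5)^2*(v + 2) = v^3 - 8*v^2 + 5*v + 50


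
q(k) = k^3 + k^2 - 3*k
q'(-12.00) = 405.00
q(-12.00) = -1548.00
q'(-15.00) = 642.00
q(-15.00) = -3105.00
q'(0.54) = -1.05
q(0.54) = -1.17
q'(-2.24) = 7.57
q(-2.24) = 0.50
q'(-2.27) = 7.92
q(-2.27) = 0.27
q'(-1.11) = -1.52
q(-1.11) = 3.19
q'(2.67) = 23.73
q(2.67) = 18.15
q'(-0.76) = -2.79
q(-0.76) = 2.42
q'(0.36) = -1.89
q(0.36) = -0.90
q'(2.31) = 17.63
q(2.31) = 10.73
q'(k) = 3*k^2 + 2*k - 3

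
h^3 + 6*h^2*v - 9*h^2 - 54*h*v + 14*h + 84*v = (h - 7)*(h - 2)*(h + 6*v)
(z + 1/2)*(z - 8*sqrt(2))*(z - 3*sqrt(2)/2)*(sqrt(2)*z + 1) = sqrt(2)*z^4 - 18*z^3 + sqrt(2)*z^3/2 - 9*z^2 + 29*sqrt(2)*z^2/2 + 29*sqrt(2)*z/4 + 24*z + 12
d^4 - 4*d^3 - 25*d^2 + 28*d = d*(d - 7)*(d - 1)*(d + 4)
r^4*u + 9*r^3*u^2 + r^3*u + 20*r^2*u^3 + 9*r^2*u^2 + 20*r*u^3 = r*(r + 4*u)*(r + 5*u)*(r*u + u)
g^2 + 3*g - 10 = (g - 2)*(g + 5)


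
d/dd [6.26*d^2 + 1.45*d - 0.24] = 12.52*d + 1.45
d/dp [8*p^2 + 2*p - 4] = 16*p + 2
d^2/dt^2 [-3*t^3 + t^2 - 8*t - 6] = 2 - 18*t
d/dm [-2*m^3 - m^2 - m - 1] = -6*m^2 - 2*m - 1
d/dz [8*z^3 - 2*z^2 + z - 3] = 24*z^2 - 4*z + 1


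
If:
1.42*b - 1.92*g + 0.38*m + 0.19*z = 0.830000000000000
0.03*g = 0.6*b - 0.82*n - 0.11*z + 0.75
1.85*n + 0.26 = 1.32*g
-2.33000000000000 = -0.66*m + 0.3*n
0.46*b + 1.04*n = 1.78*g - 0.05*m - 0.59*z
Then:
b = 49.36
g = 43.10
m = 17.45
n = 30.61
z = 36.11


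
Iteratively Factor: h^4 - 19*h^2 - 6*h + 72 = (h - 2)*(h^3 + 2*h^2 - 15*h - 36) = (h - 4)*(h - 2)*(h^2 + 6*h + 9) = (h - 4)*(h - 2)*(h + 3)*(h + 3)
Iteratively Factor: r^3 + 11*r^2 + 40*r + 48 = (r + 4)*(r^2 + 7*r + 12) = (r + 4)^2*(r + 3)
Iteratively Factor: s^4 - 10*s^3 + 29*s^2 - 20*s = (s - 5)*(s^3 - 5*s^2 + 4*s) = s*(s - 5)*(s^2 - 5*s + 4) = s*(s - 5)*(s - 1)*(s - 4)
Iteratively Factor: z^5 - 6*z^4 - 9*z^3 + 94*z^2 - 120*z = (z + 4)*(z^4 - 10*z^3 + 31*z^2 - 30*z) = (z - 3)*(z + 4)*(z^3 - 7*z^2 + 10*z) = z*(z - 3)*(z + 4)*(z^2 - 7*z + 10) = z*(z - 3)*(z - 2)*(z + 4)*(z - 5)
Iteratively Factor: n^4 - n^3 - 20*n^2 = (n - 5)*(n^3 + 4*n^2) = n*(n - 5)*(n^2 + 4*n) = n*(n - 5)*(n + 4)*(n)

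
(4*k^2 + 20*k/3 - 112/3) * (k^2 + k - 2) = 4*k^4 + 32*k^3/3 - 116*k^2/3 - 152*k/3 + 224/3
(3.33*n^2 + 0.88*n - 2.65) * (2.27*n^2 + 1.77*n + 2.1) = 7.5591*n^4 + 7.8917*n^3 + 2.5351*n^2 - 2.8425*n - 5.565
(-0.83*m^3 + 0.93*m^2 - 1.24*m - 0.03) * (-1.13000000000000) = 0.9379*m^3 - 1.0509*m^2 + 1.4012*m + 0.0339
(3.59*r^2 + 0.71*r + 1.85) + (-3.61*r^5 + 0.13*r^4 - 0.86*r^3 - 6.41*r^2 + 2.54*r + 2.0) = -3.61*r^5 + 0.13*r^4 - 0.86*r^3 - 2.82*r^2 + 3.25*r + 3.85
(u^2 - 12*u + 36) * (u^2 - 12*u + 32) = u^4 - 24*u^3 + 212*u^2 - 816*u + 1152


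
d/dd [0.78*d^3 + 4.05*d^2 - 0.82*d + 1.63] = 2.34*d^2 + 8.1*d - 0.82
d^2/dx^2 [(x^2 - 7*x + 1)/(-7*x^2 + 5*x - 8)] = 2*(308*x^3 + 21*x^2 - 1071*x + 247)/(343*x^6 - 735*x^5 + 1701*x^4 - 1805*x^3 + 1944*x^2 - 960*x + 512)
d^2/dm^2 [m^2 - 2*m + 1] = 2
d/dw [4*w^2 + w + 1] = 8*w + 1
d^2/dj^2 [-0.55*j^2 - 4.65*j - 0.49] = -1.10000000000000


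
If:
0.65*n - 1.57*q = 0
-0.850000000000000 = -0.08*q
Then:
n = 25.66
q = 10.62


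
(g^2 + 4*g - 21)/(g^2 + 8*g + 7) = (g - 3)/(g + 1)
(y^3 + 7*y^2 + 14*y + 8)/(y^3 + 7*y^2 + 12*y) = (y^2 + 3*y + 2)/(y*(y + 3))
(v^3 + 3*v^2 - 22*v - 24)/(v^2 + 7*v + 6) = v - 4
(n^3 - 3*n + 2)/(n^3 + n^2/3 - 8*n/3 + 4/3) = 3*(n - 1)/(3*n - 2)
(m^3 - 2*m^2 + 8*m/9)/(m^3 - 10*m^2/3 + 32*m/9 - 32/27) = 3*m/(3*m - 4)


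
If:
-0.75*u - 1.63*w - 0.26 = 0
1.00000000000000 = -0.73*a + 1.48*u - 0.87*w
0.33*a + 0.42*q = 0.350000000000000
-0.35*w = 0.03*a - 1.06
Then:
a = -36.58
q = 29.57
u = -13.74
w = 6.16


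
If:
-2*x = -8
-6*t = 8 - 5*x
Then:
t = 2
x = 4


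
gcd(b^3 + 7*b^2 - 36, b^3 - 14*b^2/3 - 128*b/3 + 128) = b + 6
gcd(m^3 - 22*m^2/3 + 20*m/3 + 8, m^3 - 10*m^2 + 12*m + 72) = m - 6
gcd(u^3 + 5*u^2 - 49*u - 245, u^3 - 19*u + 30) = u + 5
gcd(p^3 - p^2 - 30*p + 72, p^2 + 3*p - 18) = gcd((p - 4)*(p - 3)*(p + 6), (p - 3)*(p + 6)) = p^2 + 3*p - 18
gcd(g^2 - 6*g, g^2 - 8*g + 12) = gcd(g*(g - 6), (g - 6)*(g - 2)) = g - 6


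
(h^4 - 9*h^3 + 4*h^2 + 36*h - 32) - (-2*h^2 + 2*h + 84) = h^4 - 9*h^3 + 6*h^2 + 34*h - 116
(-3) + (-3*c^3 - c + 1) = -3*c^3 - c - 2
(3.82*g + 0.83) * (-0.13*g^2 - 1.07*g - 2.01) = -0.4966*g^3 - 4.1953*g^2 - 8.5663*g - 1.6683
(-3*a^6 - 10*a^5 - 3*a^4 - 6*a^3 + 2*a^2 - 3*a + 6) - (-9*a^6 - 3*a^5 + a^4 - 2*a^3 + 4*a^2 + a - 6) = 6*a^6 - 7*a^5 - 4*a^4 - 4*a^3 - 2*a^2 - 4*a + 12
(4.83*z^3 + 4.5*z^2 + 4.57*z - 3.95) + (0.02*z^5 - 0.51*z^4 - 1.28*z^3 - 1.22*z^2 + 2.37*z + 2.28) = 0.02*z^5 - 0.51*z^4 + 3.55*z^3 + 3.28*z^2 + 6.94*z - 1.67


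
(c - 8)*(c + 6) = c^2 - 2*c - 48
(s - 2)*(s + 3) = s^2 + s - 6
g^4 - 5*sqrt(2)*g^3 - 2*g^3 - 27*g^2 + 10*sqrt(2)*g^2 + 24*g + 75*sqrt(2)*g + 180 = (g - 5)*(g + 3)*(g - 6*sqrt(2))*(g + sqrt(2))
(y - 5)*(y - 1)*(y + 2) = y^3 - 4*y^2 - 7*y + 10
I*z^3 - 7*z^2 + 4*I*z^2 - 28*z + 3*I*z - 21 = (z + 3)*(z + 7*I)*(I*z + I)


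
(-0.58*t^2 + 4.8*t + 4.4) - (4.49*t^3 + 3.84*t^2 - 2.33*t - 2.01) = -4.49*t^3 - 4.42*t^2 + 7.13*t + 6.41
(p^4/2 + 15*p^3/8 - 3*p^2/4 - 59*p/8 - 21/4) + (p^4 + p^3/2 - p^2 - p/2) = 3*p^4/2 + 19*p^3/8 - 7*p^2/4 - 63*p/8 - 21/4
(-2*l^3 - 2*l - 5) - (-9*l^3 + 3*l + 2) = 7*l^3 - 5*l - 7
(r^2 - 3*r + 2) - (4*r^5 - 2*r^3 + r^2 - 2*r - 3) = -4*r^5 + 2*r^3 - r + 5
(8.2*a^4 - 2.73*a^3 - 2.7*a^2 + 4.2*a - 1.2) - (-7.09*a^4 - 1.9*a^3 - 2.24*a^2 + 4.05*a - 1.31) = 15.29*a^4 - 0.83*a^3 - 0.46*a^2 + 0.15*a + 0.11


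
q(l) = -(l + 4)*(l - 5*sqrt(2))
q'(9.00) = -14.93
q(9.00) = -25.08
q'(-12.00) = 27.07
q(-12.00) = -152.57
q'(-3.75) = 10.57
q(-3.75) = 2.71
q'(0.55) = 1.97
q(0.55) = 29.67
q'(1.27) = 0.53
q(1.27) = 30.57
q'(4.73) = -6.39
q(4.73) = 20.44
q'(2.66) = -2.25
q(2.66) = 29.38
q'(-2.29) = 7.65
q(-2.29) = 16.01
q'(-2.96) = 8.99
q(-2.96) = 10.43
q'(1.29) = 0.49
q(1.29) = 30.58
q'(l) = -2*l - 4 + 5*sqrt(2)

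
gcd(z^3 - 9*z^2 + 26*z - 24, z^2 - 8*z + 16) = z - 4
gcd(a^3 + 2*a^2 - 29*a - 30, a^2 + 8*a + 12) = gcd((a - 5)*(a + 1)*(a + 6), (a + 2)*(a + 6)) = a + 6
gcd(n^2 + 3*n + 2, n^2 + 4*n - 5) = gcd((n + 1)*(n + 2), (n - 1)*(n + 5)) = 1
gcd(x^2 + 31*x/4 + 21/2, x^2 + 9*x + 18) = x + 6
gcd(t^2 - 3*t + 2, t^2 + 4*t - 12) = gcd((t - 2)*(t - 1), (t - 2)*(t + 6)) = t - 2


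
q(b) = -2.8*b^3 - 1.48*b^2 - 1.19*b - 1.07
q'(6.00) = -321.35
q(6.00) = -666.29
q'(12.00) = -1246.31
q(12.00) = -5066.87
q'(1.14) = -15.48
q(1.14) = -8.50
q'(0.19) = -2.06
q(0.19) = -1.37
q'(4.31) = -169.99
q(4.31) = -257.87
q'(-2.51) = -46.68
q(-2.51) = 36.87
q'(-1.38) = -13.10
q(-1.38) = 5.11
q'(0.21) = -2.18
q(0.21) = -1.41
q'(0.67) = -6.94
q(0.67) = -3.37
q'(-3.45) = -90.96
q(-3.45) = 100.40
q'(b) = -8.4*b^2 - 2.96*b - 1.19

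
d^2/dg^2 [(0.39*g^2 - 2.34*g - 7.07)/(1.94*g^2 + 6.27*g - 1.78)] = (-27.101412*g^3 - 151.571424*g^2 - 564.471324*g - 654.47291)/(7.301384*g^6 + 70.793316*g^5 + 208.703454*g^4 + 116.582499*g^3 - 191.490798*g^2 + 59.597604*g - 5.639752)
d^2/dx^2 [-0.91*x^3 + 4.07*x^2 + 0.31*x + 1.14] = 8.14 - 5.46*x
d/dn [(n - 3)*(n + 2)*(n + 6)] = 3*n^2 + 10*n - 12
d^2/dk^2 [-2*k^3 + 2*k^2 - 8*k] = 4 - 12*k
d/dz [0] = 0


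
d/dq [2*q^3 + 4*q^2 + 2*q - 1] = 6*q^2 + 8*q + 2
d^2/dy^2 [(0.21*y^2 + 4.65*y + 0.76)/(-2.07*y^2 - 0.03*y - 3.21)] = (-39.823488*y^3 - 11.166822*y^2 + 185.103954*y + 6.666444)/(8.869743*y^6 + 0.385641*y^5 + 41.269176*y^4 + 1.196073*y^3 + 63.997128*y^2 + 0.927369*y + 33.076161)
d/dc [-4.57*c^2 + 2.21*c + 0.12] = 2.21 - 9.14*c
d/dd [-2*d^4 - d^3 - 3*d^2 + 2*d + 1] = -8*d^3 - 3*d^2 - 6*d + 2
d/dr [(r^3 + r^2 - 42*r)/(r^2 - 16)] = (r^4 - 6*r^2 - 32*r + 672)/(r^4 - 32*r^2 + 256)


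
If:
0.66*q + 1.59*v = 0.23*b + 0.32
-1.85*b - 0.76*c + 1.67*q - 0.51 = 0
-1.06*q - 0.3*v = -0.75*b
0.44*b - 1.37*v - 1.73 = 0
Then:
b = 3.04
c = -3.17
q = 2.23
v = -0.29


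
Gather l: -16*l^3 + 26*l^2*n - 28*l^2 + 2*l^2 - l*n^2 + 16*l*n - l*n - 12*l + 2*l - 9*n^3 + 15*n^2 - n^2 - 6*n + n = -16*l^3 + l^2*(26*n - 26) + l*(-n^2 + 15*n - 10) - 9*n^3 + 14*n^2 - 5*n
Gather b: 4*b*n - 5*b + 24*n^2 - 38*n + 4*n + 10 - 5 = b*(4*n - 5) + 24*n^2 - 34*n + 5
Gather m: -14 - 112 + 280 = 154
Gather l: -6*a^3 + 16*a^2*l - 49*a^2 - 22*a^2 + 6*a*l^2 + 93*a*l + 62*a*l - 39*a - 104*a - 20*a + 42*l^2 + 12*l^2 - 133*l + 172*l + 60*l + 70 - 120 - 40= -6*a^3 - 71*a^2 - 163*a + l^2*(6*a + 54) + l*(16*a^2 + 155*a + 99) - 90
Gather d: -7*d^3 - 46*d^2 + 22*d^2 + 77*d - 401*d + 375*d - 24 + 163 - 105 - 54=-7*d^3 - 24*d^2 + 51*d - 20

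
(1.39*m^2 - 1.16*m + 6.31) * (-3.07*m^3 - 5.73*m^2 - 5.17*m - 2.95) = -4.2673*m^5 - 4.4035*m^4 - 19.9112*m^3 - 34.2596*m^2 - 29.2007*m - 18.6145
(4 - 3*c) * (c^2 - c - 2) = -3*c^3 + 7*c^2 + 2*c - 8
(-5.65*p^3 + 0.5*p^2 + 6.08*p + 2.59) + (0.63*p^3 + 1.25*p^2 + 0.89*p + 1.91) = -5.02*p^3 + 1.75*p^2 + 6.97*p + 4.5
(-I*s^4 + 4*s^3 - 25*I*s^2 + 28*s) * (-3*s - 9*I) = 3*I*s^5 - 21*s^4 + 39*I*s^3 - 309*s^2 - 252*I*s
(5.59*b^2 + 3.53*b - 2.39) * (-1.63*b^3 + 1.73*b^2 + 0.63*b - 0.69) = -9.1117*b^5 + 3.9168*b^4 + 13.5243*b^3 - 5.7679*b^2 - 3.9414*b + 1.6491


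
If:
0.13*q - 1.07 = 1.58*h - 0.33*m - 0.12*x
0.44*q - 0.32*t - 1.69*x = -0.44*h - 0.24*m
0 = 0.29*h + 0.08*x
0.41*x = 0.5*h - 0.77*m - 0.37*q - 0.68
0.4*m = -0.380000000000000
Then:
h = -1.04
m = -0.95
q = -5.43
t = -29.44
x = 3.76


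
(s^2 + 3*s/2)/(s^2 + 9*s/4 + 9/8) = 4*s/(4*s + 3)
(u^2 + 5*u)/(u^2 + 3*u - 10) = u/(u - 2)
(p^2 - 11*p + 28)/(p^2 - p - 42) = (p - 4)/(p + 6)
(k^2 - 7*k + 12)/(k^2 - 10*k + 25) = (k^2 - 7*k + 12)/(k^2 - 10*k + 25)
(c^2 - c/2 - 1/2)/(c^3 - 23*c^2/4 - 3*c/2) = 2*(-2*c^2 + c + 1)/(c*(-4*c^2 + 23*c + 6))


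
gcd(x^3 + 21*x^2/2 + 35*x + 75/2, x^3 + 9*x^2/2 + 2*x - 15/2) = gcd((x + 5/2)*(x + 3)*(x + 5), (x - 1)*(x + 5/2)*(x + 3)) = x^2 + 11*x/2 + 15/2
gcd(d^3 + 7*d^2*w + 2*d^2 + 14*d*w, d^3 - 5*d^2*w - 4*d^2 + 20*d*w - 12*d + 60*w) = d + 2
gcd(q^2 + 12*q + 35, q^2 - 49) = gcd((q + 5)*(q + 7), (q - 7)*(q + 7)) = q + 7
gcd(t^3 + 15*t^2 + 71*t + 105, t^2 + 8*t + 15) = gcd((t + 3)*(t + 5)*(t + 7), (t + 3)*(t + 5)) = t^2 + 8*t + 15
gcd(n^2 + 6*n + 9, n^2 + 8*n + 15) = n + 3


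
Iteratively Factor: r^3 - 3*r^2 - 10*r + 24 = (r + 3)*(r^2 - 6*r + 8) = (r - 4)*(r + 3)*(r - 2)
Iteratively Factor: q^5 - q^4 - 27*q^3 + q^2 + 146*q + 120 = (q + 4)*(q^4 - 5*q^3 - 7*q^2 + 29*q + 30) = (q - 5)*(q + 4)*(q^3 - 7*q - 6) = (q - 5)*(q + 1)*(q + 4)*(q^2 - q - 6) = (q - 5)*(q + 1)*(q + 2)*(q + 4)*(q - 3)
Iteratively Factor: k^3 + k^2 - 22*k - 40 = (k + 2)*(k^2 - k - 20) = (k - 5)*(k + 2)*(k + 4)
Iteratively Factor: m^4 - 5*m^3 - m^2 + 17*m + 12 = (m - 4)*(m^3 - m^2 - 5*m - 3) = (m - 4)*(m + 1)*(m^2 - 2*m - 3) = (m - 4)*(m + 1)^2*(m - 3)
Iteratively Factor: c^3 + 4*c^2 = (c)*(c^2 + 4*c) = c*(c + 4)*(c)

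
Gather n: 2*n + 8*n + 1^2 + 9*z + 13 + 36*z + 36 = 10*n + 45*z + 50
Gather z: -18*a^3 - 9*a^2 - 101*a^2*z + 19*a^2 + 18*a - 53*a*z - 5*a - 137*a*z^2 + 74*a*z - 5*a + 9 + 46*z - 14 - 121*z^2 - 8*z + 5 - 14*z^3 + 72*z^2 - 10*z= -18*a^3 + 10*a^2 + 8*a - 14*z^3 + z^2*(-137*a - 49) + z*(-101*a^2 + 21*a + 28)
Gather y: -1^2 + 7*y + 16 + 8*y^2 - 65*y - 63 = 8*y^2 - 58*y - 48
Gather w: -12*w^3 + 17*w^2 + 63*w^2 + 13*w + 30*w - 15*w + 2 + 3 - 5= -12*w^3 + 80*w^2 + 28*w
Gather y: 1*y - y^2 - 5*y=-y^2 - 4*y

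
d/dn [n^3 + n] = 3*n^2 + 1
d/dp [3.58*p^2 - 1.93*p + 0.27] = 7.16*p - 1.93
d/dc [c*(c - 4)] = 2*c - 4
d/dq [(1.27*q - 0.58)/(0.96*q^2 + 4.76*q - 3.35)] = (-1.2192*q^2 + 1.1136*q - 1.4937)/(0.9216*q^4 + 9.1392*q^3 + 16.2256*q^2 - 31.892*q + 11.2225)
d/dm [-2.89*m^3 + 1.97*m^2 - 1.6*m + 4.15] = -8.67*m^2 + 3.94*m - 1.6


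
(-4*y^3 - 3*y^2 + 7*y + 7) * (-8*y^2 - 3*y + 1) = 32*y^5 + 36*y^4 - 51*y^3 - 80*y^2 - 14*y + 7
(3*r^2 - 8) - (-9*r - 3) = 3*r^2 + 9*r - 5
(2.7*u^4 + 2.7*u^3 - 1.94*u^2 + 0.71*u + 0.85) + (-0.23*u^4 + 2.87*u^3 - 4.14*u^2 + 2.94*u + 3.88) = 2.47*u^4 + 5.57*u^3 - 6.08*u^2 + 3.65*u + 4.73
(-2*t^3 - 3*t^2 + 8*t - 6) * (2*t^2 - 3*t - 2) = -4*t^5 + 29*t^3 - 30*t^2 + 2*t + 12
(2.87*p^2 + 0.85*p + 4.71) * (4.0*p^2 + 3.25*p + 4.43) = 11.48*p^4 + 12.7275*p^3 + 34.3166*p^2 + 19.073*p + 20.8653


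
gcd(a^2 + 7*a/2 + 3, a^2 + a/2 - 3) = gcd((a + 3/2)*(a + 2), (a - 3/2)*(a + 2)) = a + 2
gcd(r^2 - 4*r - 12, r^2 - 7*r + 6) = r - 6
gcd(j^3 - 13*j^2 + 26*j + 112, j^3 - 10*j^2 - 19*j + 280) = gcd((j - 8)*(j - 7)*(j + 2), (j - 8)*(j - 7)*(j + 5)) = j^2 - 15*j + 56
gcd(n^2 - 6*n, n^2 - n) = n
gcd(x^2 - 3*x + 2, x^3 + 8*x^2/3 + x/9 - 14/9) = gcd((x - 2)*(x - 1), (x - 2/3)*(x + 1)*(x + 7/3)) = 1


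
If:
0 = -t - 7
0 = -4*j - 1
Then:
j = -1/4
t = -7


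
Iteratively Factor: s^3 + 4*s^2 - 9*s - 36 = (s + 3)*(s^2 + s - 12) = (s - 3)*(s + 3)*(s + 4)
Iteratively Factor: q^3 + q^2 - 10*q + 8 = (q + 4)*(q^2 - 3*q + 2) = (q - 1)*(q + 4)*(q - 2)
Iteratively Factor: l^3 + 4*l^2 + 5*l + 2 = (l + 1)*(l^2 + 3*l + 2) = (l + 1)*(l + 2)*(l + 1)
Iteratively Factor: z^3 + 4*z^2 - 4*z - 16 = (z + 2)*(z^2 + 2*z - 8) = (z + 2)*(z + 4)*(z - 2)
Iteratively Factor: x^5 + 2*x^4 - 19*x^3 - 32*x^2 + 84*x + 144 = (x + 2)*(x^4 - 19*x^2 + 6*x + 72) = (x + 2)*(x + 4)*(x^3 - 4*x^2 - 3*x + 18) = (x - 3)*(x + 2)*(x + 4)*(x^2 - x - 6) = (x - 3)*(x + 2)^2*(x + 4)*(x - 3)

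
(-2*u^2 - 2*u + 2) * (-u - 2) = 2*u^3 + 6*u^2 + 2*u - 4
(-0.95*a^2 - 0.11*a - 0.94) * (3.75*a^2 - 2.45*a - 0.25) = -3.5625*a^4 + 1.915*a^3 - 3.018*a^2 + 2.3305*a + 0.235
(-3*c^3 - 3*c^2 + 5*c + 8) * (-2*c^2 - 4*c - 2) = 6*c^5 + 18*c^4 + 8*c^3 - 30*c^2 - 42*c - 16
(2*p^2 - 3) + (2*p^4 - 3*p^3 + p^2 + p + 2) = 2*p^4 - 3*p^3 + 3*p^2 + p - 1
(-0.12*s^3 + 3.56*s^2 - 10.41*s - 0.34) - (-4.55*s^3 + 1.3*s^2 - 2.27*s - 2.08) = 4.43*s^3 + 2.26*s^2 - 8.14*s + 1.74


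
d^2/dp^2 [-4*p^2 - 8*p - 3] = -8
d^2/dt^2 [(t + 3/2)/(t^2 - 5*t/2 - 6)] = 2/(t^3 - 12*t^2 + 48*t - 64)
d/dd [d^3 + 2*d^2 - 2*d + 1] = 3*d^2 + 4*d - 2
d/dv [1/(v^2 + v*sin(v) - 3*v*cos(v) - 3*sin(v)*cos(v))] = (-3*v*sin(v) - v*cos(v) - 2*v - sin(v) + 3*cos(v) + 3*cos(2*v))/((v + sin(v))^2*(v - 3*cos(v))^2)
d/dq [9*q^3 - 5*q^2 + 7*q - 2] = 27*q^2 - 10*q + 7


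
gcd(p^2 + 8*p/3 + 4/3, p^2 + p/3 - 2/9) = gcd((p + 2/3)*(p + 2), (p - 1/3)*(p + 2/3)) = p + 2/3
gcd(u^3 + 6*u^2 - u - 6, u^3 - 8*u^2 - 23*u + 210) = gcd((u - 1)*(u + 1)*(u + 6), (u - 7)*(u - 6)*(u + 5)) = 1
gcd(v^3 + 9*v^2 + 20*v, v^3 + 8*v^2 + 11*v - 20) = v^2 + 9*v + 20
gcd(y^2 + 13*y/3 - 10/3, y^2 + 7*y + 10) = y + 5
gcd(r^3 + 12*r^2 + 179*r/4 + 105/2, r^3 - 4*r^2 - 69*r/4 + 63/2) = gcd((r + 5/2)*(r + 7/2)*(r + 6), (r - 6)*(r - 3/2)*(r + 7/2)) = r + 7/2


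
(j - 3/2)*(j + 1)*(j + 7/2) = j^3 + 3*j^2 - 13*j/4 - 21/4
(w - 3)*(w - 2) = w^2 - 5*w + 6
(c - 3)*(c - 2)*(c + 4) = c^3 - c^2 - 14*c + 24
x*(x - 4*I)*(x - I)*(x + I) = x^4 - 4*I*x^3 + x^2 - 4*I*x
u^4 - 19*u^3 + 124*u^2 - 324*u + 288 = (u - 8)*(u - 6)*(u - 3)*(u - 2)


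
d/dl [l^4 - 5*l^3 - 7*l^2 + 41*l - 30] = 4*l^3 - 15*l^2 - 14*l + 41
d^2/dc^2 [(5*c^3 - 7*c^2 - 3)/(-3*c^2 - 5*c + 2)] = 2*(-260*c^3 + 357*c^2 + 75*c + 121)/(27*c^6 + 135*c^5 + 171*c^4 - 55*c^3 - 114*c^2 + 60*c - 8)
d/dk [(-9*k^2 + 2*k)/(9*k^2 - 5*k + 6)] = 3*(9*k^2 - 36*k + 4)/(81*k^4 - 90*k^3 + 133*k^2 - 60*k + 36)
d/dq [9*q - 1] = 9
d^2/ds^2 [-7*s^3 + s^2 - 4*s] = 2 - 42*s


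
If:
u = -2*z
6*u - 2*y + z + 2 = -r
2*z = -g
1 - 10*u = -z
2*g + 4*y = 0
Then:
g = 2/21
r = -55/21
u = 2/21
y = -1/21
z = -1/21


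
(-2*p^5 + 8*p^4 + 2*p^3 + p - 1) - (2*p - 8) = -2*p^5 + 8*p^4 + 2*p^3 - p + 7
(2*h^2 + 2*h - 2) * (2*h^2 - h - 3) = 4*h^4 + 2*h^3 - 12*h^2 - 4*h + 6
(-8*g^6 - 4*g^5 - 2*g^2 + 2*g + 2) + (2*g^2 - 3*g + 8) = -8*g^6 - 4*g^5 - g + 10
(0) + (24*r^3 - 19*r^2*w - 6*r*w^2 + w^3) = 24*r^3 - 19*r^2*w - 6*r*w^2 + w^3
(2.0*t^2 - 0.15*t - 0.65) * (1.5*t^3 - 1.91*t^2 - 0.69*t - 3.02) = 3.0*t^5 - 4.045*t^4 - 2.0685*t^3 - 4.695*t^2 + 0.9015*t + 1.963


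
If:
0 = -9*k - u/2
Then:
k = -u/18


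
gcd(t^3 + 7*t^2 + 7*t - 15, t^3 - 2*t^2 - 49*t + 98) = 1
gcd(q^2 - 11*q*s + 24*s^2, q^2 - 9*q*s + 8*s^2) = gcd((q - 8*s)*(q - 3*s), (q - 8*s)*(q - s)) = q - 8*s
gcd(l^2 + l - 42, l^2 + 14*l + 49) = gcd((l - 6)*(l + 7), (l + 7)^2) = l + 7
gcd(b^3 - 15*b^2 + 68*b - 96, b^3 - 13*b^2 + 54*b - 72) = b^2 - 7*b + 12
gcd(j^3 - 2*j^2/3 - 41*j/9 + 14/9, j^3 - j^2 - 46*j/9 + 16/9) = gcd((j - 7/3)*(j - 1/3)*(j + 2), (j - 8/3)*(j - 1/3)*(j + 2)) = j^2 + 5*j/3 - 2/3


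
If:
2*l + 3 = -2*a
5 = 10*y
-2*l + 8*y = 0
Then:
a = -7/2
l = 2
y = 1/2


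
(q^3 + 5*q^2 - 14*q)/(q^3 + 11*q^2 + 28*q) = (q - 2)/(q + 4)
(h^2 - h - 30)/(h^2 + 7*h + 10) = (h - 6)/(h + 2)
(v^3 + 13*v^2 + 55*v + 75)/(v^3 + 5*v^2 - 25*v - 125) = (v + 3)/(v - 5)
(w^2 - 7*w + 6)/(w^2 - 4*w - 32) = (-w^2 + 7*w - 6)/(-w^2 + 4*w + 32)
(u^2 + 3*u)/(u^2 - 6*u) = (u + 3)/(u - 6)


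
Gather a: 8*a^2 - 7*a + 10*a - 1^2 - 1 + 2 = 8*a^2 + 3*a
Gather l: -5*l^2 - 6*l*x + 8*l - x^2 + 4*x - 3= -5*l^2 + l*(8 - 6*x) - x^2 + 4*x - 3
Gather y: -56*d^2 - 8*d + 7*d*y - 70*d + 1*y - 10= -56*d^2 - 78*d + y*(7*d + 1) - 10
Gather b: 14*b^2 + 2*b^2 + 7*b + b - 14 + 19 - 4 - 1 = 16*b^2 + 8*b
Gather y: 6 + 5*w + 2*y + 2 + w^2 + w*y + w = w^2 + 6*w + y*(w + 2) + 8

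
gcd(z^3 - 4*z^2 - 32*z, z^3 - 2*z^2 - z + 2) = 1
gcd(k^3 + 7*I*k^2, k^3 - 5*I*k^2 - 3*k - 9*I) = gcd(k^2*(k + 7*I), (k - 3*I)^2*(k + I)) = 1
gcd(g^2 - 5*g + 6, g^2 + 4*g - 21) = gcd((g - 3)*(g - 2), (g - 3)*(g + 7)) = g - 3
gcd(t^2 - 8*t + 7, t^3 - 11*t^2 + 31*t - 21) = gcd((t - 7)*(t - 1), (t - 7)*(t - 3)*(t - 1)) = t^2 - 8*t + 7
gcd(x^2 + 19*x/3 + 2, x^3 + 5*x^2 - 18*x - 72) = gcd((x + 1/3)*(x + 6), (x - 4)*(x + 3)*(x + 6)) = x + 6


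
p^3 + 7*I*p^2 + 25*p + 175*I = (p - 5*I)*(p + 5*I)*(p + 7*I)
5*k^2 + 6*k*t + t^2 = (k + t)*(5*k + t)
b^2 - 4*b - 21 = (b - 7)*(b + 3)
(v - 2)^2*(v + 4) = v^3 - 12*v + 16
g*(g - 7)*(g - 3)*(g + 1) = g^4 - 9*g^3 + 11*g^2 + 21*g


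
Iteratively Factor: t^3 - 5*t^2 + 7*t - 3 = (t - 3)*(t^2 - 2*t + 1) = (t - 3)*(t - 1)*(t - 1)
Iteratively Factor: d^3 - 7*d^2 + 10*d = (d - 2)*(d^2 - 5*d) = d*(d - 2)*(d - 5)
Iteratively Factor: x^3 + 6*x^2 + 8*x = (x + 4)*(x^2 + 2*x) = x*(x + 4)*(x + 2)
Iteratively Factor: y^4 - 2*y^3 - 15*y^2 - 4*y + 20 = (y + 2)*(y^3 - 4*y^2 - 7*y + 10) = (y - 5)*(y + 2)*(y^2 + y - 2) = (y - 5)*(y + 2)^2*(y - 1)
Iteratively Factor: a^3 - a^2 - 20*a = (a + 4)*(a^2 - 5*a) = (a - 5)*(a + 4)*(a)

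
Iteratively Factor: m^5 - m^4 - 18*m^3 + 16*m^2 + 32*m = (m + 4)*(m^4 - 5*m^3 + 2*m^2 + 8*m) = (m - 4)*(m + 4)*(m^3 - m^2 - 2*m) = m*(m - 4)*(m + 4)*(m^2 - m - 2) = m*(m - 4)*(m + 1)*(m + 4)*(m - 2)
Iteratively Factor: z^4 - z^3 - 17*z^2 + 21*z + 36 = (z + 1)*(z^3 - 2*z^2 - 15*z + 36) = (z - 3)*(z + 1)*(z^2 + z - 12) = (z - 3)*(z + 1)*(z + 4)*(z - 3)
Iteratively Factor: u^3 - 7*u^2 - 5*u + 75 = (u + 3)*(u^2 - 10*u + 25) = (u - 5)*(u + 3)*(u - 5)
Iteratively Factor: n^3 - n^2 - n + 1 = (n + 1)*(n^2 - 2*n + 1) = (n - 1)*(n + 1)*(n - 1)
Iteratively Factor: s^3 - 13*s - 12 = (s - 4)*(s^2 + 4*s + 3) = (s - 4)*(s + 1)*(s + 3)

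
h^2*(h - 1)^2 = h^4 - 2*h^3 + h^2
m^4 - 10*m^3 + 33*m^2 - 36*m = m*(m - 4)*(m - 3)^2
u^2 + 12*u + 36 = (u + 6)^2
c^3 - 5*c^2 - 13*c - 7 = (c - 7)*(c + 1)^2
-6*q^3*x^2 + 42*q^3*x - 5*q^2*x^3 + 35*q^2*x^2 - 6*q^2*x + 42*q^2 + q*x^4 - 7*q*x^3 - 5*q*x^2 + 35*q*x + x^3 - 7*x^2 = (-6*q + x)*(q + x)*(x - 7)*(q*x + 1)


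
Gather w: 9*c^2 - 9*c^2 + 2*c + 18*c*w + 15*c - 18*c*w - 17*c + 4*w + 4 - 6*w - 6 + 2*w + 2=0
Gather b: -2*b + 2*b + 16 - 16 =0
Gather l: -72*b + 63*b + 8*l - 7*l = -9*b + l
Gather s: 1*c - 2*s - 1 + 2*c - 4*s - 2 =3*c - 6*s - 3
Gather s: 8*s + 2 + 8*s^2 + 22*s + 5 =8*s^2 + 30*s + 7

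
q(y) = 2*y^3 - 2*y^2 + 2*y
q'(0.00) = 2.00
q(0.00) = 0.00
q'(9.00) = 452.00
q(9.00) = 1314.00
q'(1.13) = 5.14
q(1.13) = 2.59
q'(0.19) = 1.46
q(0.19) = 0.32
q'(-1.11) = 13.83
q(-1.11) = -7.42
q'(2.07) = 19.43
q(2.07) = 13.31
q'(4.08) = 85.56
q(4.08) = 110.70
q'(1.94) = 16.82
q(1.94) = 10.96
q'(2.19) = 22.02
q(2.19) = 15.79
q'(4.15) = 88.74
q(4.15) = 116.80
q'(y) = 6*y^2 - 4*y + 2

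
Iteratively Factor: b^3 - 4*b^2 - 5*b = (b - 5)*(b^2 + b) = (b - 5)*(b + 1)*(b)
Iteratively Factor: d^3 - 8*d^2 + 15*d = (d - 5)*(d^2 - 3*d) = d*(d - 5)*(d - 3)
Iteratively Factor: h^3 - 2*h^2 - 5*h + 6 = (h - 3)*(h^2 + h - 2) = (h - 3)*(h + 2)*(h - 1)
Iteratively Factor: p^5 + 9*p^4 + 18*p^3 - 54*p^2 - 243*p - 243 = (p + 3)*(p^4 + 6*p^3 - 54*p - 81) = (p + 3)^2*(p^3 + 3*p^2 - 9*p - 27) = (p + 3)^3*(p^2 - 9) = (p - 3)*(p + 3)^3*(p + 3)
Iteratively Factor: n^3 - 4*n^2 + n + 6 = (n - 3)*(n^2 - n - 2) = (n - 3)*(n - 2)*(n + 1)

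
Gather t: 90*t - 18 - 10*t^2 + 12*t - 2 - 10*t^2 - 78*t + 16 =-20*t^2 + 24*t - 4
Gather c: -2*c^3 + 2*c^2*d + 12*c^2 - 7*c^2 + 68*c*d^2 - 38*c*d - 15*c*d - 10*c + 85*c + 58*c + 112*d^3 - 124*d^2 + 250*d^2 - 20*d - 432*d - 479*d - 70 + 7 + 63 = -2*c^3 + c^2*(2*d + 5) + c*(68*d^2 - 53*d + 133) + 112*d^3 + 126*d^2 - 931*d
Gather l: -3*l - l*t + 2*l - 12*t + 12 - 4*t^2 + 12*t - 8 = l*(-t - 1) - 4*t^2 + 4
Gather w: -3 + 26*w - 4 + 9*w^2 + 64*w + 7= 9*w^2 + 90*w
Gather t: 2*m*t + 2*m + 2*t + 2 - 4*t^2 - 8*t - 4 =2*m - 4*t^2 + t*(2*m - 6) - 2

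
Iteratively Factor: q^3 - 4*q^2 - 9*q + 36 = (q - 3)*(q^2 - q - 12) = (q - 3)*(q + 3)*(q - 4)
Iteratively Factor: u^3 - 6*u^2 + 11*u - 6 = (u - 3)*(u^2 - 3*u + 2) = (u - 3)*(u - 2)*(u - 1)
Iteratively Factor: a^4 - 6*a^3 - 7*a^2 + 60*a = (a)*(a^3 - 6*a^2 - 7*a + 60) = a*(a + 3)*(a^2 - 9*a + 20) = a*(a - 5)*(a + 3)*(a - 4)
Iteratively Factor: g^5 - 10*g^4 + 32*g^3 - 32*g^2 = (g - 4)*(g^4 - 6*g^3 + 8*g^2) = g*(g - 4)*(g^3 - 6*g^2 + 8*g) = g^2*(g - 4)*(g^2 - 6*g + 8) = g^2*(g - 4)^2*(g - 2)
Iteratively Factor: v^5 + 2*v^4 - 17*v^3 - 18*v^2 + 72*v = (v)*(v^4 + 2*v^3 - 17*v^2 - 18*v + 72) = v*(v + 3)*(v^3 - v^2 - 14*v + 24) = v*(v - 2)*(v + 3)*(v^2 + v - 12) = v*(v - 2)*(v + 3)*(v + 4)*(v - 3)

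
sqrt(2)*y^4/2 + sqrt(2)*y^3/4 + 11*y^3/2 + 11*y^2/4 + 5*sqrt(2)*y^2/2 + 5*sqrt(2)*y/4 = y*(y + 1/2)*(y + 5*sqrt(2))*(sqrt(2)*y/2 + 1/2)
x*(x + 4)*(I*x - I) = I*x^3 + 3*I*x^2 - 4*I*x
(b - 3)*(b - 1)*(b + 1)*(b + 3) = b^4 - 10*b^2 + 9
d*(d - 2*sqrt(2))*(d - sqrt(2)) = d^3 - 3*sqrt(2)*d^2 + 4*d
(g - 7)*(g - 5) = g^2 - 12*g + 35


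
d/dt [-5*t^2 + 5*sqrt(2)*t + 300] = -10*t + 5*sqrt(2)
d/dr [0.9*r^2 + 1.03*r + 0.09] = 1.8*r + 1.03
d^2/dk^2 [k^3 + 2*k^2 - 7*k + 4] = 6*k + 4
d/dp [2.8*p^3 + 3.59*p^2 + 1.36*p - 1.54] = 8.4*p^2 + 7.18*p + 1.36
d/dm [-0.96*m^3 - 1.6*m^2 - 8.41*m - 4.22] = -2.88*m^2 - 3.2*m - 8.41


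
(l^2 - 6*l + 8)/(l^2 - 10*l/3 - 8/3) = 3*(l - 2)/(3*l + 2)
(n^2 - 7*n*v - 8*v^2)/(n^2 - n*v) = (n^2 - 7*n*v - 8*v^2)/(n*(n - v))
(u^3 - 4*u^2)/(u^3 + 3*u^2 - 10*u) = u*(u - 4)/(u^2 + 3*u - 10)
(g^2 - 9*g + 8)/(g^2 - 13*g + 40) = (g - 1)/(g - 5)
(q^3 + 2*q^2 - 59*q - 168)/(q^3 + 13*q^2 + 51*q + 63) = (q - 8)/(q + 3)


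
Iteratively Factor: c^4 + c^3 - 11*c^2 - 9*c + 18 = (c + 3)*(c^3 - 2*c^2 - 5*c + 6) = (c - 3)*(c + 3)*(c^2 + c - 2) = (c - 3)*(c - 1)*(c + 3)*(c + 2)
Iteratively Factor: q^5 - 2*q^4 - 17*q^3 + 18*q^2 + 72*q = (q + 2)*(q^4 - 4*q^3 - 9*q^2 + 36*q) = q*(q + 2)*(q^3 - 4*q^2 - 9*q + 36) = q*(q - 4)*(q + 2)*(q^2 - 9) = q*(q - 4)*(q + 2)*(q + 3)*(q - 3)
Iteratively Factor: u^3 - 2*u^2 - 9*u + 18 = (u + 3)*(u^2 - 5*u + 6) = (u - 3)*(u + 3)*(u - 2)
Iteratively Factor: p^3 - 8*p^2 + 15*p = (p)*(p^2 - 8*p + 15) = p*(p - 5)*(p - 3)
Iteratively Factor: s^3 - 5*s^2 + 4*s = (s - 1)*(s^2 - 4*s) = (s - 4)*(s - 1)*(s)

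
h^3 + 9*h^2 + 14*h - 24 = (h - 1)*(h + 4)*(h + 6)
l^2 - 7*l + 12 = (l - 4)*(l - 3)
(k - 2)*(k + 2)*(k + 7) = k^3 + 7*k^2 - 4*k - 28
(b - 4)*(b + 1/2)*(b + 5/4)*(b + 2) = b^4 - b^3/4 - 87*b^2/8 - 61*b/4 - 5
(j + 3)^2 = j^2 + 6*j + 9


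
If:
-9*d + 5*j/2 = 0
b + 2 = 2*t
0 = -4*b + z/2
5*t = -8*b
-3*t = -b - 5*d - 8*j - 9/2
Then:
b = -10/21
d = -365/7098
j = -219/1183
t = 16/21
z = -80/21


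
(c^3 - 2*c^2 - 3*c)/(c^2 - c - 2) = c*(c - 3)/(c - 2)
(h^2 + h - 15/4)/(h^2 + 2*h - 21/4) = (2*h + 5)/(2*h + 7)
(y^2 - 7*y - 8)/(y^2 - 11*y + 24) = (y + 1)/(y - 3)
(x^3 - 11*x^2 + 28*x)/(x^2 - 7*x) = x - 4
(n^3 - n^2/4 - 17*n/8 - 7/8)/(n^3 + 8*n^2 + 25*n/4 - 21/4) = (8*n^3 - 2*n^2 - 17*n - 7)/(2*(4*n^3 + 32*n^2 + 25*n - 21))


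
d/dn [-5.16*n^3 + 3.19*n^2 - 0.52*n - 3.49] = -15.48*n^2 + 6.38*n - 0.52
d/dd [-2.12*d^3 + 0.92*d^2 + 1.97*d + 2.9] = -6.36*d^2 + 1.84*d + 1.97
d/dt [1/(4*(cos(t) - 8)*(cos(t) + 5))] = (2*cos(t) - 3)*sin(t)/(4*(cos(t) - 8)^2*(cos(t) + 5)^2)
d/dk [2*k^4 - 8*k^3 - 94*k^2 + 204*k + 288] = 8*k^3 - 24*k^2 - 188*k + 204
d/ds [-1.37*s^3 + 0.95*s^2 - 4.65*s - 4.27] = -4.11*s^2 + 1.9*s - 4.65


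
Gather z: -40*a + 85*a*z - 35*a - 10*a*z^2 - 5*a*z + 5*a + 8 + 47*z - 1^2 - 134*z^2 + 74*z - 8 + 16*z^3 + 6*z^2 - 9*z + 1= -70*a + 16*z^3 + z^2*(-10*a - 128) + z*(80*a + 112)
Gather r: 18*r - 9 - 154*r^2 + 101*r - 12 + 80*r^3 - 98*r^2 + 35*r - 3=80*r^3 - 252*r^2 + 154*r - 24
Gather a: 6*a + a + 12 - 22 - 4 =7*a - 14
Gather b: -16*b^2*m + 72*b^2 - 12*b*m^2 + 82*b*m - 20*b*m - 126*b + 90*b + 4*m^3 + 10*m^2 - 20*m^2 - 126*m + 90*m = b^2*(72 - 16*m) + b*(-12*m^2 + 62*m - 36) + 4*m^3 - 10*m^2 - 36*m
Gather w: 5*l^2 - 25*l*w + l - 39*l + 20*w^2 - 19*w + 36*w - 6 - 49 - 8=5*l^2 - 38*l + 20*w^2 + w*(17 - 25*l) - 63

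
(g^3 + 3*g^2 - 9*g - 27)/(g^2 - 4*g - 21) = (g^2 - 9)/(g - 7)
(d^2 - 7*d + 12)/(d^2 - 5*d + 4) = (d - 3)/(d - 1)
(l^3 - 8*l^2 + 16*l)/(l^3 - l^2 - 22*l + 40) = l*(l - 4)/(l^2 + 3*l - 10)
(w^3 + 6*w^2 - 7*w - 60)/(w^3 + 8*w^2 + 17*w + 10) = (w^2 + w - 12)/(w^2 + 3*w + 2)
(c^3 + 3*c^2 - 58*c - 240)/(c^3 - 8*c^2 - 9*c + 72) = (c^2 + 11*c + 30)/(c^2 - 9)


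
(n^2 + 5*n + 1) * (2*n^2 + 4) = 2*n^4 + 10*n^3 + 6*n^2 + 20*n + 4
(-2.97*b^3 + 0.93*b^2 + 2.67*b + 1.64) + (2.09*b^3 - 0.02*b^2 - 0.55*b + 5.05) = -0.88*b^3 + 0.91*b^2 + 2.12*b + 6.69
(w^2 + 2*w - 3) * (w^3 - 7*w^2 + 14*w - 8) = w^5 - 5*w^4 - 3*w^3 + 41*w^2 - 58*w + 24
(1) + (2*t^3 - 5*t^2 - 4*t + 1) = 2*t^3 - 5*t^2 - 4*t + 2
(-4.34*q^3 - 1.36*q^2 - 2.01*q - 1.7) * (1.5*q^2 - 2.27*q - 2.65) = -6.51*q^5 + 7.8118*q^4 + 11.5732*q^3 + 5.6167*q^2 + 9.1855*q + 4.505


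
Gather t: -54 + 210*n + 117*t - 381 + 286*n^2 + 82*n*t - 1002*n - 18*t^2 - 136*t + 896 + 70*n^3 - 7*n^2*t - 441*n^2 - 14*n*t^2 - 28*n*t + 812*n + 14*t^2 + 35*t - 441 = 70*n^3 - 155*n^2 + 20*n + t^2*(-14*n - 4) + t*(-7*n^2 + 54*n + 16) + 20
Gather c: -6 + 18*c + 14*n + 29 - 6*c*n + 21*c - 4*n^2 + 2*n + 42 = c*(39 - 6*n) - 4*n^2 + 16*n + 65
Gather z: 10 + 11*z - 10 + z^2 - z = z^2 + 10*z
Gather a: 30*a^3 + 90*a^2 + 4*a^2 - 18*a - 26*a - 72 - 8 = 30*a^3 + 94*a^2 - 44*a - 80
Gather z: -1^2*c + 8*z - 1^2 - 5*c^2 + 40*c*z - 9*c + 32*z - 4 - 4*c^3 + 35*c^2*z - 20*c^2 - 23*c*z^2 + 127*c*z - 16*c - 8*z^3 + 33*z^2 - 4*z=-4*c^3 - 25*c^2 - 26*c - 8*z^3 + z^2*(33 - 23*c) + z*(35*c^2 + 167*c + 36) - 5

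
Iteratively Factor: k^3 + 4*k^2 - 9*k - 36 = (k - 3)*(k^2 + 7*k + 12) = (k - 3)*(k + 4)*(k + 3)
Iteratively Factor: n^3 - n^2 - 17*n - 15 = (n + 3)*(n^2 - 4*n - 5) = (n - 5)*(n + 3)*(n + 1)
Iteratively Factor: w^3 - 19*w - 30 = (w - 5)*(w^2 + 5*w + 6) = (w - 5)*(w + 3)*(w + 2)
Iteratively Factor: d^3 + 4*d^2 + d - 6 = (d + 3)*(d^2 + d - 2) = (d + 2)*(d + 3)*(d - 1)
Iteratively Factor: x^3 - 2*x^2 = (x)*(x^2 - 2*x) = x^2*(x - 2)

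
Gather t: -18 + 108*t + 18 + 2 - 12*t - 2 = 96*t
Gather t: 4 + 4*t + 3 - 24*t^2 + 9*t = -24*t^2 + 13*t + 7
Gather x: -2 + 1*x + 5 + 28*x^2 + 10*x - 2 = 28*x^2 + 11*x + 1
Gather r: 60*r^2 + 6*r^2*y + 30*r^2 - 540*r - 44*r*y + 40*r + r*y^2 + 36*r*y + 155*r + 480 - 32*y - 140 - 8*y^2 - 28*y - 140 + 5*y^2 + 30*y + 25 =r^2*(6*y + 90) + r*(y^2 - 8*y - 345) - 3*y^2 - 30*y + 225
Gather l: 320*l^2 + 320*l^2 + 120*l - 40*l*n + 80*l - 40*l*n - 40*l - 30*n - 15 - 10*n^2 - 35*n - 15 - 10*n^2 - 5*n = 640*l^2 + l*(160 - 80*n) - 20*n^2 - 70*n - 30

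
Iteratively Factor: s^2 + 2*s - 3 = (s - 1)*(s + 3)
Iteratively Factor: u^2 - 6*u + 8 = (u - 2)*(u - 4)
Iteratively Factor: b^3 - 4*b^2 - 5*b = (b + 1)*(b^2 - 5*b) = (b - 5)*(b + 1)*(b)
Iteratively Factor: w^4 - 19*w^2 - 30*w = (w + 2)*(w^3 - 2*w^2 - 15*w) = (w - 5)*(w + 2)*(w^2 + 3*w) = (w - 5)*(w + 2)*(w + 3)*(w)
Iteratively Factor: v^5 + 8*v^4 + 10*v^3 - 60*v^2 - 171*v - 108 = (v + 3)*(v^4 + 5*v^3 - 5*v^2 - 45*v - 36) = (v + 3)^2*(v^3 + 2*v^2 - 11*v - 12) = (v + 1)*(v + 3)^2*(v^2 + v - 12) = (v + 1)*(v + 3)^2*(v + 4)*(v - 3)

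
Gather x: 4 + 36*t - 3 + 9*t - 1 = 45*t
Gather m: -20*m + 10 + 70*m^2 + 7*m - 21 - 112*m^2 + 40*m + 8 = -42*m^2 + 27*m - 3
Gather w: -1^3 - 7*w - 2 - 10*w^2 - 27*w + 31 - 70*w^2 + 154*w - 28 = -80*w^2 + 120*w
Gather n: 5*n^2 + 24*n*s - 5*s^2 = 5*n^2 + 24*n*s - 5*s^2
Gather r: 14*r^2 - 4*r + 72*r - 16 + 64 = 14*r^2 + 68*r + 48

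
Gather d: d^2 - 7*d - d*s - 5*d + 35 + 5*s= d^2 + d*(-s - 12) + 5*s + 35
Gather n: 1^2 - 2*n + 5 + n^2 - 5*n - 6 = n^2 - 7*n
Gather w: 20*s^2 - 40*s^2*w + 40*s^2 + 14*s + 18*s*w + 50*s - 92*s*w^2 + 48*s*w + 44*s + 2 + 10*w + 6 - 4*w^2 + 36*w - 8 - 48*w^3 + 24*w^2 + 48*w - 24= 60*s^2 + 108*s - 48*w^3 + w^2*(20 - 92*s) + w*(-40*s^2 + 66*s + 94) - 24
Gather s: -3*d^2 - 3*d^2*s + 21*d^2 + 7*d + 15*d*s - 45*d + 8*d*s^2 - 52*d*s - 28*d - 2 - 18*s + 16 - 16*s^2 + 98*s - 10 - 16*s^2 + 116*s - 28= 18*d^2 - 66*d + s^2*(8*d - 32) + s*(-3*d^2 - 37*d + 196) - 24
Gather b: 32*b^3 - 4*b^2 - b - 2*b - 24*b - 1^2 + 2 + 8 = 32*b^3 - 4*b^2 - 27*b + 9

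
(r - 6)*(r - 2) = r^2 - 8*r + 12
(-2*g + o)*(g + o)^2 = -2*g^3 - 3*g^2*o + o^3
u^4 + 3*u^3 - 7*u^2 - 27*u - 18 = (u - 3)*(u + 1)*(u + 2)*(u + 3)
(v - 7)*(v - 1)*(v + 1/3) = v^3 - 23*v^2/3 + 13*v/3 + 7/3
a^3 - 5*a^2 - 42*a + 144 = (a - 8)*(a - 3)*(a + 6)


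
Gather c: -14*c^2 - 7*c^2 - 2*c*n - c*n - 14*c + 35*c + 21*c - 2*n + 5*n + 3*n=-21*c^2 + c*(42 - 3*n) + 6*n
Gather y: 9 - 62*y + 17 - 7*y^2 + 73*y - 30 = -7*y^2 + 11*y - 4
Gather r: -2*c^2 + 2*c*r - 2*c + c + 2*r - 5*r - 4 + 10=-2*c^2 - c + r*(2*c - 3) + 6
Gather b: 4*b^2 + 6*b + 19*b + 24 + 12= 4*b^2 + 25*b + 36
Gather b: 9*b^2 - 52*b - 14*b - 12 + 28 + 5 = 9*b^2 - 66*b + 21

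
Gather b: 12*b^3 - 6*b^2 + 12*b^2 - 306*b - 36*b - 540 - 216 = 12*b^3 + 6*b^2 - 342*b - 756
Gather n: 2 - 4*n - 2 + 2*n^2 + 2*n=2*n^2 - 2*n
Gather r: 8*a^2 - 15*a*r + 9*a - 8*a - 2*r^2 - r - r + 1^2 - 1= 8*a^2 + a - 2*r^2 + r*(-15*a - 2)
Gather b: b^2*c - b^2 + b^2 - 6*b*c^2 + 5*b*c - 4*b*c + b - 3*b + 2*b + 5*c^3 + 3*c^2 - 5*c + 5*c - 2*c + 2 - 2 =b^2*c + b*(-6*c^2 + c) + 5*c^3 + 3*c^2 - 2*c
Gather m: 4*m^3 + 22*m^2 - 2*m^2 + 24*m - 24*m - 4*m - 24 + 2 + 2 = 4*m^3 + 20*m^2 - 4*m - 20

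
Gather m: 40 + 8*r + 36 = 8*r + 76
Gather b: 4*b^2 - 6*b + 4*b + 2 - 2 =4*b^2 - 2*b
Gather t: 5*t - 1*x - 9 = 5*t - x - 9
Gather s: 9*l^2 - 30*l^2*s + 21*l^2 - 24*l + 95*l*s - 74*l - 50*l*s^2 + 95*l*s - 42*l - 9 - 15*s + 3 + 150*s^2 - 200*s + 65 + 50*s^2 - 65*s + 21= 30*l^2 - 140*l + s^2*(200 - 50*l) + s*(-30*l^2 + 190*l - 280) + 80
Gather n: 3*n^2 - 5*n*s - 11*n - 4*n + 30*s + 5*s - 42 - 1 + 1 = 3*n^2 + n*(-5*s - 15) + 35*s - 42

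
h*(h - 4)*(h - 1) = h^3 - 5*h^2 + 4*h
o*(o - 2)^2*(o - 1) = o^4 - 5*o^3 + 8*o^2 - 4*o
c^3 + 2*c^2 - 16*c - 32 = (c - 4)*(c + 2)*(c + 4)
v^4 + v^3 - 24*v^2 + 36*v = v*(v - 3)*(v - 2)*(v + 6)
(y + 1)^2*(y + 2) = y^3 + 4*y^2 + 5*y + 2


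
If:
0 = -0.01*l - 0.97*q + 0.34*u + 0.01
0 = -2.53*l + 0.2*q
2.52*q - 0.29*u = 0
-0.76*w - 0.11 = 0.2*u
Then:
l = -0.00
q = -0.01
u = -0.04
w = -0.13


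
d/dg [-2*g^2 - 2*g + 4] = -4*g - 2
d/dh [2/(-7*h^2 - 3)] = 28*h/(7*h^2 + 3)^2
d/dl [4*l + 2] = 4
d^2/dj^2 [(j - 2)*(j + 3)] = 2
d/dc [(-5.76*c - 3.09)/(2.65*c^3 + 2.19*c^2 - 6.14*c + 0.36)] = (30.528*c^3 + 37.1799*c^2 + 13.5342*c - 21.0462)/(7.0225*c^6 + 11.607*c^5 - 27.7459*c^4 - 24.9852*c^3 + 39.2764*c^2 - 4.4208*c + 0.1296)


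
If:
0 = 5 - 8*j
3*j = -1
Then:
No Solution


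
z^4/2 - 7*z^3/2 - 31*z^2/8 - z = z*(z/2 + 1/4)*(z - 8)*(z + 1/2)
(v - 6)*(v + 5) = v^2 - v - 30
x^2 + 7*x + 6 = (x + 1)*(x + 6)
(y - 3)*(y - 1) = y^2 - 4*y + 3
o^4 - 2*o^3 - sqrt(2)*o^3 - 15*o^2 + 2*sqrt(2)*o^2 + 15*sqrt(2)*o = o*(o - 5)*(o + 3)*(o - sqrt(2))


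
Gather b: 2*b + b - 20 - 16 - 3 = 3*b - 39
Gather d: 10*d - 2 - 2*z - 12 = 10*d - 2*z - 14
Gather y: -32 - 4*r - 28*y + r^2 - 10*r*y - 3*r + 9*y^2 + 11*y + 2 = r^2 - 7*r + 9*y^2 + y*(-10*r - 17) - 30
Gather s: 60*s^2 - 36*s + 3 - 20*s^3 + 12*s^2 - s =-20*s^3 + 72*s^2 - 37*s + 3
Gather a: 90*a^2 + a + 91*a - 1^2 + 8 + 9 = 90*a^2 + 92*a + 16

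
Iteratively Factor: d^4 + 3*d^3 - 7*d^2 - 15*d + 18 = (d - 2)*(d^3 + 5*d^2 + 3*d - 9) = (d - 2)*(d - 1)*(d^2 + 6*d + 9) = (d - 2)*(d - 1)*(d + 3)*(d + 3)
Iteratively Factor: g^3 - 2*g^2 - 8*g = (g)*(g^2 - 2*g - 8) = g*(g - 4)*(g + 2)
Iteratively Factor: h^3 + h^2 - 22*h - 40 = (h + 4)*(h^2 - 3*h - 10) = (h - 5)*(h + 4)*(h + 2)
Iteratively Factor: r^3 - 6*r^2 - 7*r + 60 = (r - 4)*(r^2 - 2*r - 15) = (r - 5)*(r - 4)*(r + 3)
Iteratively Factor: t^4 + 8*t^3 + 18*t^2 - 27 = (t + 3)*(t^3 + 5*t^2 + 3*t - 9) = (t + 3)^2*(t^2 + 2*t - 3) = (t + 3)^3*(t - 1)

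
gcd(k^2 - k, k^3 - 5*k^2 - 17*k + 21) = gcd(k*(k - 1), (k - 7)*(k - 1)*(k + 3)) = k - 1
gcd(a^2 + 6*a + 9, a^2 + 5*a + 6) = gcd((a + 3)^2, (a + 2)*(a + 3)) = a + 3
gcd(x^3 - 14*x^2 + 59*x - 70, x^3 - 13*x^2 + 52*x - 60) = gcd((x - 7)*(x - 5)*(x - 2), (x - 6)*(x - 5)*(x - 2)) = x^2 - 7*x + 10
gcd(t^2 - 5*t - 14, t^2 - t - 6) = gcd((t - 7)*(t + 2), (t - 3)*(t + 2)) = t + 2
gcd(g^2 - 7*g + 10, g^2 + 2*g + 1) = 1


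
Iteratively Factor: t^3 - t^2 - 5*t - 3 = (t - 3)*(t^2 + 2*t + 1) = (t - 3)*(t + 1)*(t + 1)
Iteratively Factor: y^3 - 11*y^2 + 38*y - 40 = (y - 4)*(y^2 - 7*y + 10) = (y - 5)*(y - 4)*(y - 2)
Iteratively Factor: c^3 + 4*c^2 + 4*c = (c)*(c^2 + 4*c + 4) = c*(c + 2)*(c + 2)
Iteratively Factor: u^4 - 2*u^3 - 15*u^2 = (u - 5)*(u^3 + 3*u^2) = u*(u - 5)*(u^2 + 3*u) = u^2*(u - 5)*(u + 3)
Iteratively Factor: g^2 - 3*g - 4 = (g + 1)*(g - 4)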